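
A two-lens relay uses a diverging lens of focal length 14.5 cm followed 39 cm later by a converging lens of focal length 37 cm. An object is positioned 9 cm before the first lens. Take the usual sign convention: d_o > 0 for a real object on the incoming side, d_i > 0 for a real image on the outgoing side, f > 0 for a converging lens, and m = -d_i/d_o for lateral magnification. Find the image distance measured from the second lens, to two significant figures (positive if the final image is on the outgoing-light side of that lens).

220 cm

Lens 1: 1/d_i1 = 1/f_1 - 1/d_o1 = 1/(-14.5) - 1/9 = -0.18008 cm^-1, so d_i1 = -5.553 cm.
With d_i1 < 0 the first image is virtual and lies on the object side; the object distance for lens 2 is d_o2 = 39 - (-5.553) = 44.553 cm.
Lens 2: 1/d_i2 = 1/f_2 - 1/d_o2 = 1/37 - 1/(44.553) = 0.00458 cm^-1, so d_i2 = 218.248 cm.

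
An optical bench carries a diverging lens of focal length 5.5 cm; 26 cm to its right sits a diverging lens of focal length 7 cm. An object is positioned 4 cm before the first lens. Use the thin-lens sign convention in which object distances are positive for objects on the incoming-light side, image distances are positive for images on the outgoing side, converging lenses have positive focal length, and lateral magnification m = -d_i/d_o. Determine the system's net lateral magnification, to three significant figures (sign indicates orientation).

Applying the thin-lens equation to the first lens, 1/(-5.5) = 1/4 + 1/d_i1, which gives d_i1 = -2.316 cm.
Its lateral magnification is m_1 = -d_i1/d_o1 = -(-2.316)/4 = 0.5789.
The intermediate image is virtual, 2.316 cm to the left of lens 1, so d_o2 = L - d_i1 = 26 - (-2.316) = 28.316 cm.
Applying the thin-lens equation again with f_2 = -7 cm and d_o2 = 28.316 cm gives d_i2 = -5.613 cm.
m_2 = -(-5.613)/(28.316) = 0.1982.
Overall magnification: m = m_1 m_2 = 0.1148.

0.115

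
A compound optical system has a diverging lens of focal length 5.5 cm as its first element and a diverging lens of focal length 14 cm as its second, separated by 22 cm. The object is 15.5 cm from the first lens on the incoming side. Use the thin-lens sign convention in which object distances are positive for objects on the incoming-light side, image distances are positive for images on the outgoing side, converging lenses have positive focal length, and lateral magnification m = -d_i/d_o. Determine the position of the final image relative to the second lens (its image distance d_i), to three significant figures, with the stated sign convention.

-9.11 cm

Applying the thin-lens equation to the first lens, 1/(-5.5) = 1/15.5 + 1/d_i1, which gives d_i1 = -4.060 cm.
The intermediate image is virtual, 4.060 cm to the left of lens 1, so d_o2 = L - d_i1 = 22 - (-4.060) = 26.060 cm.
Applying the thin-lens equation again with f_2 = -14 cm and d_o2 = 26.060 cm gives d_i2 = -9.107 cm.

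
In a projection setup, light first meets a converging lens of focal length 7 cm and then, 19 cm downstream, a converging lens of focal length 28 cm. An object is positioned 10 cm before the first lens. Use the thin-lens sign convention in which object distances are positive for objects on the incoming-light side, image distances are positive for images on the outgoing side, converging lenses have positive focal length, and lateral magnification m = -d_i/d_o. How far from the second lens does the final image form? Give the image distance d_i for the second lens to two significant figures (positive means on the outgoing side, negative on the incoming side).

3.8 cm

First lens: d_i1 = 1/(1/7 - 1/10) = 23.333 cm.
This image would form 23.333 cm past lens 1, i.e. 4.333 cm beyond lens 2, so it is a virtual object for lens 2: d_o2 = 19 - 23.333 = -4.333 cm.
Second lens: d_i2 = 1/(1/28 - 1/(-4.333)) = 3.753 cm.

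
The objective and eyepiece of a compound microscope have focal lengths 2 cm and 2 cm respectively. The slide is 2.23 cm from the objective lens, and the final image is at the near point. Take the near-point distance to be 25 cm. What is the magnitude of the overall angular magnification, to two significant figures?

120

Objective: 1/d_i = 1/f_obj - 1/d_o = 1/2 - 1/2.23 = 0.05157 cm^-1, so d_i = 19.391 cm.
m_obj = -d_i/d_o = -19.391/2.23 = -8.696.
Eyepiece angular magnification (image at near point): M_eye = 1 + D/f_e = 1 + 25/2 = 13.500.
Overall M = m_obj x M_eye = (-8.696)(13.500) = -117.39.
|M| = 117.39.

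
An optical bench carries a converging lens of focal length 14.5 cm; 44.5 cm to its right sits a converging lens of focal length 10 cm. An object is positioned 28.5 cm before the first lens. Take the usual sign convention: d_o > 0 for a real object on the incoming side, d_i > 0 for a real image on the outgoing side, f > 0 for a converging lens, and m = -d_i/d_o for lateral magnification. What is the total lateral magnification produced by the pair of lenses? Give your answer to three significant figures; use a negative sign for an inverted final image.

First lens: d_i1 = 1/(1/14.5 - 1/28.5) = 29.518 cm.
m_1 = -(29.518)/28.5 = -1.0357.
Object distance for lens 2: d_o2 = 44.5 - 29.518 = 14.982 cm.
Second lens: d_i2 = 1/(1/10 - 1/(14.982)) = 30.072 cm.
m_2 = -(30.072)/(14.982) = -2.0072.
The system's lateral magnification is m_1 m_2 = (-1.0357)(-2.0072) = 2.0789.

2.08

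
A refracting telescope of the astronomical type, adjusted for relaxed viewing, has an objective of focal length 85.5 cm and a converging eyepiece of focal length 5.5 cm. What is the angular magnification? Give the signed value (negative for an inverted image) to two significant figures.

-16

M = -f_obj/f_eye = -85.5/(5.5) = -15.545.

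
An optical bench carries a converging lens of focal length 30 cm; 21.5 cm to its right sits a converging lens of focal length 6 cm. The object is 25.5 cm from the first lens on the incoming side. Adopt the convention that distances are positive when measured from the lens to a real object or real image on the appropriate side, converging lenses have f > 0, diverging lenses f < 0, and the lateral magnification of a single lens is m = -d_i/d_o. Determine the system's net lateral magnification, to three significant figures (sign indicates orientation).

Applying the thin-lens equation to the first lens, 1/30 = 1/25.5 + 1/d_i1, which gives d_i1 = -170.000 cm.
Its lateral magnification is m_1 = -d_i1/d_o1 = -(-170.000)/25.5 = 6.6667.
The intermediate image is virtual, 170.000 cm to the left of lens 1, so d_o2 = L - d_i1 = 21.5 - (-170.000) = 191.500 cm.
Applying the thin-lens equation again with f_2 = 6 cm and d_o2 = 191.500 cm gives d_i2 = 6.194 cm.
m_2 = -(6.194)/(191.500) = -0.0323.
The system's lateral magnification is m_1 m_2 = (6.6667)(-0.0323) = -0.2156.

-0.216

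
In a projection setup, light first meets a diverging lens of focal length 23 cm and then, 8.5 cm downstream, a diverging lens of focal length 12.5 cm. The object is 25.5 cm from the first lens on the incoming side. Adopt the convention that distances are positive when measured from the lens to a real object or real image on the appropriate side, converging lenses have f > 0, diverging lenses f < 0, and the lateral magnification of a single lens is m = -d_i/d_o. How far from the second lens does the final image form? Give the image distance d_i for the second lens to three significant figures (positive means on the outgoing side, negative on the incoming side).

-7.78 cm

Applying the thin-lens equation to the first lens, 1/(-23) = 1/25.5 + 1/d_i1, which gives d_i1 = -12.093 cm.
The intermediate image is virtual, 12.093 cm to the left of lens 1, so d_o2 = L - d_i1 = 8.5 - (-12.093) = 20.593 cm.
Applying the thin-lens equation again with f_2 = -12.5 cm and d_o2 = 20.593 cm gives d_i2 = -7.778 cm.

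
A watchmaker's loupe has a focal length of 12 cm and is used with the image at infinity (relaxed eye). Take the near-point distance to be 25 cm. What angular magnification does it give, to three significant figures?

2.08

M = D/f = 25/12 = 2.083.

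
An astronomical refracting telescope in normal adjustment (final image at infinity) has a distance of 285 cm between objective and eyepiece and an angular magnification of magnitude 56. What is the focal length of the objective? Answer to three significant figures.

In normal adjustment the tube length equals f_obj + f_eye and |M| = f_obj/f_eye.
So f_obj = 56 f_eye and 56 f_eye + f_eye = 285 cm, giving f_eye = 285/57 = 5.000 cm and f_obj = 280.000 cm.

280 cm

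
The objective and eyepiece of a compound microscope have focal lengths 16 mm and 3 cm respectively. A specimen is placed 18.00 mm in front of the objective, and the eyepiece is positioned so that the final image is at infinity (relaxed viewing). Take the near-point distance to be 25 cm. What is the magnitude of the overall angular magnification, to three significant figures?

Convert to cm: f_obj = 16 mm = 1.6 cm; d_o = 18.00 mm = 1.80 cm.
Objective: 1/d_i = 1/f_obj - 1/d_o = 1/1.6 - 1/1.80 = 0.06944 cm^-1, so d_i = 14.400 cm.
m_obj = -d_i/d_o = -14.400/1.80 = -8.000.
Eyepiece angular magnification (image at infinity): M_eye = D/f_e = 25/3 = 8.333.
Overall M = m_obj x M_eye = (-8.000)(8.333) = -66.67.
|M| = 66.67.

66.7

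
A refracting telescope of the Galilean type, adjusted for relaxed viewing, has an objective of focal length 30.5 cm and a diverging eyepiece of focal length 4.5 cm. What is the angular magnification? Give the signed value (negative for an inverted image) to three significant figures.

M = -f_obj/f_eye = -30.5/(-4.5) = 6.778.

6.78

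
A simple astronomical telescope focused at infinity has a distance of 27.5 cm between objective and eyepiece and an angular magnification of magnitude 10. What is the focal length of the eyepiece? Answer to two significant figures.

2.5 cm

In normal adjustment the tube length equals f_obj + f_eye and |M| = f_obj/f_eye.
So f_obj = 10 f_eye and 10 f_eye + f_eye = 27.5 cm, giving f_eye = 27.5/11 = 2.500 cm and f_obj = 25.000 cm.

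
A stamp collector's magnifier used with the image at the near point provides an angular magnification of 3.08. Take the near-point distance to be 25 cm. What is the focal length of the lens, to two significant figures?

For the image at the near point, M = 1 + D/f.
f = D/(M - 1) = 25/(3.08 - 1) = 12.019 cm.

12 cm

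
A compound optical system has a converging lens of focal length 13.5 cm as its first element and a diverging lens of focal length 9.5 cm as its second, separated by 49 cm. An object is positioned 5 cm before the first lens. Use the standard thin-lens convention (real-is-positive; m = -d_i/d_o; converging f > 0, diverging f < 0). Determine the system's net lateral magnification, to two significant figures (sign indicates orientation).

0.23

First lens: d_i1 = 1/(1/13.5 - 1/5) = -7.941 cm.
m_1 = -(-7.941)/5 = 1.5882.
With d_i1 < 0 the first image is virtual and lies on the object side; the object distance for lens 2 is d_o2 = 49 - (-7.941) = 56.941 cm.
Second lens: d_i2 = 1/(1/(-9.5) - 1/(56.941)) = -8.142 cm.
m_2 = -(-8.142)/(56.941) = 0.1430.
Total m = m_1 x m_2 = (1.5882)(0.1430) = 0.2271.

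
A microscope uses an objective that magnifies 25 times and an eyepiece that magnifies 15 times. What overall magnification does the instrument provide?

375

The overall magnification of a compound microscope is the product of the objective and eyepiece magnifications:
M = M_obj x M_eye = 25 x 15 = 375.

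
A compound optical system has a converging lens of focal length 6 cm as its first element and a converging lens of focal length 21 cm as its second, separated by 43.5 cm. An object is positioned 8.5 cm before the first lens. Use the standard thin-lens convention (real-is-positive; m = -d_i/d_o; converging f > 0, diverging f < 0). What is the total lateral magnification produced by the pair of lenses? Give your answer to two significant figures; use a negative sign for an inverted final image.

First lens: d_i1 = 1/(1/6 - 1/8.5) = 20.400 cm.
m_1 = -(20.400)/8.5 = -2.4000.
That image sits 23.100 cm in front of the second lens, so d_o2 = 23.100 cm.
Second lens: d_i2 = 1/(1/21 - 1/(23.100)) = 231.000 cm.
m_2 = -(231.000)/(23.100) = -10.0000.
Overall magnification: m = m_1 m_2 = 24.0000.

24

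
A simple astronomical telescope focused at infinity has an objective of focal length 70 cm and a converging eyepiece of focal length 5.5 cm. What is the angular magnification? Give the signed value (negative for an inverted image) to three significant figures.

-12.7

M = -f_obj/f_eye = -70/(5.5) = -12.727.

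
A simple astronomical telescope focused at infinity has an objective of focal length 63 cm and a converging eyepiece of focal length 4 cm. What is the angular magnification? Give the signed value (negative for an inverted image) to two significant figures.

-16

M = -f_obj/f_eye = -63/(4) = -15.750.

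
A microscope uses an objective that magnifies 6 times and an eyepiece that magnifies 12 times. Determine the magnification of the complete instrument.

The overall magnification of a compound microscope is the product of the objective and eyepiece magnifications:
M = M_obj x M_eye = 6 x 12 = 72.

72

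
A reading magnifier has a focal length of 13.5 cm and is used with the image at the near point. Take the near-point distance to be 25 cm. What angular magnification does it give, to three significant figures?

M = 1 + D/f = 1 + 25/13.5 = 2.852.

2.85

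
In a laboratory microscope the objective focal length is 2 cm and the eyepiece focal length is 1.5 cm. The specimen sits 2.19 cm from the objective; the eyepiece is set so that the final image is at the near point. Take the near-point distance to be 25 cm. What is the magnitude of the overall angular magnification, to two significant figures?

190

Objective: 1/d_i = 1/f_obj - 1/d_o = 1/2 - 1/2.19 = 0.04338 cm^-1, so d_i = 23.053 cm.
m_obj = -d_i/d_o = -23.053/2.19 = -10.526.
Eyepiece angular magnification (image at near point): M_eye = 1 + D/f_e = 1 + 25/1.5 = 17.667.
Overall M = m_obj x M_eye = (-10.526)(17.667) = -185.96.
|M| = 185.96.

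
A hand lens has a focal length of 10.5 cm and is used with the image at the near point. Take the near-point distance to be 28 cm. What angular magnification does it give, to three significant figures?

3.67

M = 1 + D/f = 1 + 28/10.5 = 3.667.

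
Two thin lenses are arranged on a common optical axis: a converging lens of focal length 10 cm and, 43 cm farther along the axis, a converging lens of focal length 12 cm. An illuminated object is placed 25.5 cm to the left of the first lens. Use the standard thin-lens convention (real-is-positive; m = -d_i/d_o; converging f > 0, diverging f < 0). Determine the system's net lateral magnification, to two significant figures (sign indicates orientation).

0.53

First lens: d_i1 = 1/(1/10 - 1/25.5) = 16.452 cm.
m_1 = -(16.452)/25.5 = -0.6452.
The intermediate image is 16.452 cm to the right of lens 1, so d_o2 = L - d_i1 = 43 - 16.452 = 26.548 cm.
Second lens: d_i2 = 1/(1/12 - 1/(26.548)) = 21.898 cm.
m_2 = -(21.898)/(26.548) = -0.8248.
Total m = m_1 x m_2 = (-0.6452)(-0.8248) = 0.5322.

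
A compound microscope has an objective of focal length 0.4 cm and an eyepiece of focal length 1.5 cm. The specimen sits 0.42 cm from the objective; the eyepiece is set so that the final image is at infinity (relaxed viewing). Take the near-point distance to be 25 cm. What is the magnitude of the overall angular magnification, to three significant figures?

333

Objective: 1/d_i = 1/f_obj - 1/d_o = 1/0.4 - 1/0.42 = 0.11905 cm^-1, so d_i = 8.400 cm.
m_obj = -d_i/d_o = -8.400/0.42 = -20.000.
Eyepiece angular magnification (image at infinity): M_eye = D/f_e = 25/1.5 = 16.667.
Overall M = m_obj x M_eye = (-20.000)(16.667) = -333.33.
|M| = 333.33.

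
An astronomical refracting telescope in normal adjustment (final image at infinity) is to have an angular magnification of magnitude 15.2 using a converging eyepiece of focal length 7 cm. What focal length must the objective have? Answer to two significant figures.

|M| = f_obj/|f_eye|, so f_obj = |M| x |f_eye| = 15.2 x 7 = 106.400 cm.

110 cm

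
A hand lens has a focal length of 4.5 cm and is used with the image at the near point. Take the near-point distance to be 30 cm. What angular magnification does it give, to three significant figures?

M = 1 + D/f = 1 + 30/4.5 = 7.667.

7.67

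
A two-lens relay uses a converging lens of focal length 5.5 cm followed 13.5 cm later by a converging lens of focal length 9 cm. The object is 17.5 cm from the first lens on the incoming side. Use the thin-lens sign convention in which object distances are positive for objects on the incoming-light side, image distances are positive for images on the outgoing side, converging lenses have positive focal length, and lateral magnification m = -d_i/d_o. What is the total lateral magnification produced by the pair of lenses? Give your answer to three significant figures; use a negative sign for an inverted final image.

Applying the thin-lens equation to the first lens, 1/5.5 = 1/17.5 + 1/d_i1, which gives d_i1 = 8.021 cm.
Its lateral magnification is m_1 = -d_i1/d_o1 = -(8.021)/17.5 = -0.4583.
The intermediate image is 8.021 cm to the right of lens 1, so d_o2 = L - d_i1 = 13.5 - 8.021 = 5.479 cm.
Applying the thin-lens equation again with f_2 = 9 cm and d_o2 = 5.479 cm gives d_i2 = -14.006 cm.
m_2 = -(-14.006)/(5.479) = 2.5562.
Overall magnification: m = m_1 m_2 = -1.1716.

-1.17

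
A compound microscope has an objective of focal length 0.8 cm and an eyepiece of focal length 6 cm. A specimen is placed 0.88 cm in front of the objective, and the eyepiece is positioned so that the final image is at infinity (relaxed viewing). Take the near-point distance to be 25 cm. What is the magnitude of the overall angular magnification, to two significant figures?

42

Objective: 1/d_i = 1/f_obj - 1/d_o = 1/0.8 - 1/0.88 = 0.11364 cm^-1, so d_i = 8.800 cm.
m_obj = -d_i/d_o = -8.800/0.88 = -10.000.
Eyepiece angular magnification (image at infinity): M_eye = D/f_e = 25/6 = 4.167.
Overall M = m_obj x M_eye = (-10.000)(4.167) = -41.67.
|M| = 41.67.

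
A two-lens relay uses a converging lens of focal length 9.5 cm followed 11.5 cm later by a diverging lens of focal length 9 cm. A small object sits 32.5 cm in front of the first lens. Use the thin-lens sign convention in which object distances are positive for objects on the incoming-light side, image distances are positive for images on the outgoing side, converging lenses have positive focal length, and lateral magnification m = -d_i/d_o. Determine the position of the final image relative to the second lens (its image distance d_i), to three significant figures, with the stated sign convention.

2.45 cm

First lens: d_i1 = 1/(1/9.5 - 1/32.5) = 13.424 cm.
Since 13.424 cm > 11.5 cm, the first image lies past the second lens and serves as a virtual object: d_o2 = L - d_i1 = -1.924 cm.
Second lens: d_i2 = 1/(1/(-9) - 1/(-1.924)) = 2.447 cm.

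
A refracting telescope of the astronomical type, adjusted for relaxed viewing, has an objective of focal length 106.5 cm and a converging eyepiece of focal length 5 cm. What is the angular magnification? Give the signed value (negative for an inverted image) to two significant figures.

M = -f_obj/f_eye = -106.5/(5) = -21.300.

-21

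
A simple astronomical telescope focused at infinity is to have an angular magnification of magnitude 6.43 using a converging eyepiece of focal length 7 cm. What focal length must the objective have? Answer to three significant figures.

|M| = f_obj/|f_eye|, so f_obj = |M| x |f_eye| = 6.43 x 7 = 45.010 cm.

45.0 cm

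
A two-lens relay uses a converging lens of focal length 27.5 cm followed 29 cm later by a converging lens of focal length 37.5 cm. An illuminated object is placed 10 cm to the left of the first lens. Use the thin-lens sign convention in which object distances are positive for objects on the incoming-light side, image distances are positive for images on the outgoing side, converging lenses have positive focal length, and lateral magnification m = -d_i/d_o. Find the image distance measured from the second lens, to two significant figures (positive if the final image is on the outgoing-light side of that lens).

230 cm

First lens: d_i1 = 1/(1/27.5 - 1/10) = -15.714 cm.
With d_i1 < 0 the first image is virtual and lies on the object side; the object distance for lens 2 is d_o2 = 29 - (-15.714) = 44.714 cm.
Second lens: d_i2 = 1/(1/37.5 - 1/(44.714)) = 232.426 cm.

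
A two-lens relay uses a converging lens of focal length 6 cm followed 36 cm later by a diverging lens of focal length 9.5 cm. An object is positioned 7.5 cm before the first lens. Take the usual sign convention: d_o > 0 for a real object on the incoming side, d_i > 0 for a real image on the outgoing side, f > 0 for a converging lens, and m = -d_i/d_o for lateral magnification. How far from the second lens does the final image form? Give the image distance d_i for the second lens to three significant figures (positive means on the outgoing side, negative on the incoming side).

-3.68 cm

Applying the thin-lens equation to the first lens, 1/6 = 1/7.5 + 1/d_i1, which gives d_i1 = 30.000 cm.
Object distance for lens 2: d_o2 = 36 - 30.000 = 6.000 cm.
Applying the thin-lens equation again with f_2 = -9.5 cm and d_o2 = 6.000 cm gives d_i2 = -3.677 cm.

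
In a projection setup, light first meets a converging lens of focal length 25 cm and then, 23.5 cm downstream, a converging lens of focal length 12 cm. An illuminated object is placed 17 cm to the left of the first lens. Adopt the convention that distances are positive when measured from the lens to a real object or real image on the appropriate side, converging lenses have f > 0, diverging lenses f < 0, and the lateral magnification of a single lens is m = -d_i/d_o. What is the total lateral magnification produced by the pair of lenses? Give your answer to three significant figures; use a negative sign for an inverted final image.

Lens 1: 1/d_i1 = 1/f_1 - 1/d_o1 = 1/25 - 1/17 = -0.01882 cm^-1, so d_i1 = -53.125 cm.
m_1 = -(-53.125)/17 = 3.1250.
With d_i1 < 0 the first image is virtual and lies on the object side; the object distance for lens 2 is d_o2 = 23.5 - (-53.125) = 76.625 cm.
Lens 2: 1/d_i2 = 1/f_2 - 1/d_o2 = 1/12 - 1/(76.625) = 0.07028 cm^-1, so d_i2 = 14.228 cm.
m_2 = -(14.228)/(76.625) = -0.1857.
The system's lateral magnification is m_1 m_2 = (3.1250)(-0.1857) = -0.5803.

-0.580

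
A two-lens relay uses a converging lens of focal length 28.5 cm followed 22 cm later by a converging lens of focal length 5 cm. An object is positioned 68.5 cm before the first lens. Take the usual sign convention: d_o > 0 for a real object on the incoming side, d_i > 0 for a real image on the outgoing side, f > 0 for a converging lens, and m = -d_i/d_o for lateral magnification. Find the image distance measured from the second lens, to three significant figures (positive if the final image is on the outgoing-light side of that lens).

Lens 1: 1/d_i1 = 1/f_1 - 1/d_o1 = 1/28.5 - 1/68.5 = 0.02049 cm^-1, so d_i1 = 48.806 cm.
This image would form 48.806 cm past lens 1, i.e. 26.806 cm beyond lens 2, so it is a virtual object for lens 2: d_o2 = 22 - 48.806 = -26.806 cm.
Lens 2: 1/d_i2 = 1/f_2 - 1/d_o2 = 1/5 - 1/(-26.806) = 0.23730 cm^-1, so d_i2 = 4.214 cm.

4.21 cm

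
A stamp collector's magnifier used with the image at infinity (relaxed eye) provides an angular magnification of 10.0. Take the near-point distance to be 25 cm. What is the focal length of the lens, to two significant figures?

2.5 cm

For the image at infinity, M = D/f.
f = D/M = 25/10.0 = 2.500 cm.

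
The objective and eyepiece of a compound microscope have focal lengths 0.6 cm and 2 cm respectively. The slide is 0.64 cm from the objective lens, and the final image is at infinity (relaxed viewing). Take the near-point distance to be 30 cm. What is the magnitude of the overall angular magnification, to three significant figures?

Objective: 1/d_i = 1/f_obj - 1/d_o = 1/0.6 - 1/0.64 = 0.10417 cm^-1, so d_i = 9.600 cm.
m_obj = -d_i/d_o = -9.600/0.64 = -15.000.
Eyepiece angular magnification (image at infinity): M_eye = D/f_e = 30/2 = 15.000.
Overall M = m_obj x M_eye = (-15.000)(15.000) = -225.00.
|M| = 225.00.

225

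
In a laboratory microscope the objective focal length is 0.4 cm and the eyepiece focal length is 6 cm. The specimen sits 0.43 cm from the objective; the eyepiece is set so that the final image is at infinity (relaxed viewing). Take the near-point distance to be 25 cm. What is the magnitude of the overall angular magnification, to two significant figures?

56

Objective: 1/d_i = 1/f_obj - 1/d_o = 1/0.4 - 1/0.43 = 0.17442 cm^-1, so d_i = 5.733 cm.
m_obj = -d_i/d_o = -5.733/0.43 = -13.333.
Eyepiece angular magnification (image at infinity): M_eye = D/f_e = 25/6 = 4.167.
Overall M = m_obj x M_eye = (-13.333)(4.167) = -55.56.
|M| = 55.56.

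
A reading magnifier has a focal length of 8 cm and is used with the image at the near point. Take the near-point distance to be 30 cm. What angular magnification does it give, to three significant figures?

M = 1 + D/f = 1 + 30/8 = 4.750.

4.75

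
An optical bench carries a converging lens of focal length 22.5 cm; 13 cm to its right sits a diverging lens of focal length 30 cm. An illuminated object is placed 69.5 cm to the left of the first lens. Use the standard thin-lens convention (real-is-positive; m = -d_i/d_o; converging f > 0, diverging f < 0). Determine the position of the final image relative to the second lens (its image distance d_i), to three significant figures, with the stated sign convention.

62.5 cm

Lens 1: 1/d_i1 = 1/f_1 - 1/d_o1 = 1/22.5 - 1/69.5 = 0.03006 cm^-1, so d_i1 = 33.271 cm.
This image would form 33.271 cm past lens 1, i.e. 20.271 cm beyond lens 2, so it is a virtual object for lens 2: d_o2 = 13 - 33.271 = -20.271 cm.
Lens 2: 1/d_i2 = 1/f_2 - 1/d_o2 = 1/(-30) - 1/(-20.271) = 0.01600 cm^-1, so d_i2 = 62.510 cm.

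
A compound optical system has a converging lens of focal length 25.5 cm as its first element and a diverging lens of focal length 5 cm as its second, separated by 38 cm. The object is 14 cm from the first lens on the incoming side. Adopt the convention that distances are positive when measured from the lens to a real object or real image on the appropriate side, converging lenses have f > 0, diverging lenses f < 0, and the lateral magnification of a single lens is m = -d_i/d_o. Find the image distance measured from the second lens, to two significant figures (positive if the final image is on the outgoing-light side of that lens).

-4.7 cm

Lens 1: 1/d_i1 = 1/f_1 - 1/d_o1 = 1/25.5 - 1/14 = -0.03221 cm^-1, so d_i1 = -31.043 cm.
The intermediate image is virtual, 31.043 cm to the left of lens 1, so d_o2 = L - d_i1 = 38 - (-31.043) = 69.043 cm.
Lens 2: 1/d_i2 = 1/f_2 - 1/d_o2 = 1/(-5) - 1/(69.043) = -0.21448 cm^-1, so d_i2 = -4.662 cm.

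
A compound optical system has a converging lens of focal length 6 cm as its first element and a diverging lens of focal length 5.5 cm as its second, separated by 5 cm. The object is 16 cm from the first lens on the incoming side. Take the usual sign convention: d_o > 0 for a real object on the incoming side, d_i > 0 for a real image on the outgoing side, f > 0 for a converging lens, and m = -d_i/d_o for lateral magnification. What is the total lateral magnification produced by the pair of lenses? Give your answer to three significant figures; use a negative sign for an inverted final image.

Lens 1: 1/d_i1 = 1/f_1 - 1/d_o1 = 1/6 - 1/16 = 0.10417 cm^-1, so d_i1 = 9.600 cm.
m_1 = -(9.600)/16 = -0.6000.
Since 9.600 cm > 5 cm, the first image lies past the second lens and serves as a virtual object: d_o2 = L - d_i1 = -4.600 cm.
Lens 2: 1/d_i2 = 1/f_2 - 1/d_o2 = 1/(-5.5) - 1/(-4.600) = 0.03557 cm^-1, so d_i2 = 28.111 cm.
m_2 = -(28.111)/(-4.600) = 6.1111.
The system's lateral magnification is m_1 m_2 = (-0.6000)(6.1111) = -3.6667.

-3.67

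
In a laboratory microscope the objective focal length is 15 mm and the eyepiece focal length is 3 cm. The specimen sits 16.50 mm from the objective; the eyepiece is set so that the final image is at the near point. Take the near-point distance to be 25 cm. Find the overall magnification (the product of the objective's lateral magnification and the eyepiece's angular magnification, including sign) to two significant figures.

-93

Convert to cm: f_obj = 15 mm = 1.5 cm; d_o = 16.50 mm = 1.65 cm.
Objective: 1/d_i = 1/f_obj - 1/d_o = 1/1.5 - 1/1.65 = 0.06061 cm^-1, so d_i = 16.500 cm.
m_obj = -d_i/d_o = -16.500/1.65 = -10.000.
Eyepiece angular magnification (image at near point): M_eye = 1 + D/f_e = 1 + 25/3 = 9.333.
Overall M = m_obj x M_eye = (-10.000)(9.333) = -93.33.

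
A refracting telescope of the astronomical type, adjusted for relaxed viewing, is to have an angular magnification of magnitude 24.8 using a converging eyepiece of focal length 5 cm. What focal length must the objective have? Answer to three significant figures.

124 cm

|M| = f_obj/|f_eye|, so f_obj = |M| x |f_eye| = 24.8 x 5 = 124.000 cm.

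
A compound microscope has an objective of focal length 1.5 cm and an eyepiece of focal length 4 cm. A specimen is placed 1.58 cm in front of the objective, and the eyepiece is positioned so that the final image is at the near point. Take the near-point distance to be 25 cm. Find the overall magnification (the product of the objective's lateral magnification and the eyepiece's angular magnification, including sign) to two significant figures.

Objective: 1/d_i = 1/f_obj - 1/d_o = 1/1.5 - 1/1.58 = 0.03376 cm^-1, so d_i = 29.625 cm.
m_obj = -d_i/d_o = -29.625/1.58 = -18.750.
Eyepiece angular magnification (image at near point): M_eye = 1 + D/f_e = 1 + 25/4 = 7.250.
Overall M = m_obj x M_eye = (-18.750)(7.250) = -135.94.

-140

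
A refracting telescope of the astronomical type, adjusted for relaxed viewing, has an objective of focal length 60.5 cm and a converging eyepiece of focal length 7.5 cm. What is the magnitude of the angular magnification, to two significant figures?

8.1

|M| = f_obj/|f_eye| = 60.5/7.5 = 8.067.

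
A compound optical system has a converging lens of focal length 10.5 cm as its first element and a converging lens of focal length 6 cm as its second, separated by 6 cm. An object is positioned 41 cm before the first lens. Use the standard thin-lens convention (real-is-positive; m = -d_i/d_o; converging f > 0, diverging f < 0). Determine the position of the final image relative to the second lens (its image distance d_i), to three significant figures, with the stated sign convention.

3.45 cm

Lens 1: 1/d_i1 = 1/f_1 - 1/d_o1 = 1/10.5 - 1/41 = 0.07085 cm^-1, so d_i1 = 14.115 cm.
Since 14.115 cm > 6 cm, the first image lies past the second lens and serves as a virtual object: d_o2 = L - d_i1 = -8.115 cm.
Lens 2: 1/d_i2 = 1/f_2 - 1/d_o2 = 1/6 - 1/(-8.115) = 0.28990 cm^-1, so d_i2 = 3.449 cm.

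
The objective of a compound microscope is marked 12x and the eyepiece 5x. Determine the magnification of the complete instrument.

The overall magnification of a compound microscope is the product of the objective and eyepiece magnifications:
M = M_obj x M_eye = 12 x 5 = 60.

60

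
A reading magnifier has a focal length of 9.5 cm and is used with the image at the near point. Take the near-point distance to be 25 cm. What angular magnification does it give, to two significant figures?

M = 1 + D/f = 1 + 25/9.5 = 3.632.

3.6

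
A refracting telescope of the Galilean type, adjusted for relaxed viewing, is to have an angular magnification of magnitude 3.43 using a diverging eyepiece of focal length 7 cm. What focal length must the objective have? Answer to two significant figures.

24 cm

|M| = f_obj/|f_eye|, so f_obj = |M| x |f_eye| = 3.43 x 7 = 24.010 cm.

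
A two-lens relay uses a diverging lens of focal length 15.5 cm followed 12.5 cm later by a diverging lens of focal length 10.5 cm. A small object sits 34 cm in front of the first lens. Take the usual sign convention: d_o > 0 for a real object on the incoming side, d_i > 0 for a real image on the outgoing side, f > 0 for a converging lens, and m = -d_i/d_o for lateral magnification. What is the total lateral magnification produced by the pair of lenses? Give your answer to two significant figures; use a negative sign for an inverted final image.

0.098

Lens 1: 1/d_i1 = 1/f_1 - 1/d_o1 = 1/(-15.5) - 1/34 = -0.09393 cm^-1, so d_i1 = -10.646 cm.
m_1 = -(-10.646)/34 = 0.3131.
With d_i1 < 0 the first image is virtual and lies on the object side; the object distance for lens 2 is d_o2 = 12.5 - (-10.646) = 23.146 cm.
Lens 2: 1/d_i2 = 1/f_2 - 1/d_o2 = 1/(-10.5) - 1/(23.146) = -0.13844 cm^-1, so d_i2 = -7.223 cm.
m_2 = -(-7.223)/(23.146) = 0.3121.
Total m = m_1 x m_2 = (0.3131)(0.3121) = 0.0977.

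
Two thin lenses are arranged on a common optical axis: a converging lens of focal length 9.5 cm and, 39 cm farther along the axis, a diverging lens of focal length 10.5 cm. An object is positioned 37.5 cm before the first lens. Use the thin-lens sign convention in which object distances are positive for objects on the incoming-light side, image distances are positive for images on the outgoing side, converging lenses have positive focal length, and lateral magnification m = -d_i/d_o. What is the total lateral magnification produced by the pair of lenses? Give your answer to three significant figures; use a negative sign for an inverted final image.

Applying the thin-lens equation to the first lens, 1/9.5 = 1/37.5 + 1/d_i1, which gives d_i1 = 12.723 cm.
Its lateral magnification is m_1 = -d_i1/d_o1 = -(12.723)/37.5 = -0.3393.
Object distance for lens 2: d_o2 = 39 - 12.723 = 26.277 cm.
Applying the thin-lens equation again with f_2 = -10.5 cm and d_o2 = 26.277 cm gives d_i2 = -7.502 cm.
m_2 = -(-7.502)/(26.277) = 0.2855.
Overall magnification: m = m_1 m_2 = -0.0969.

-0.0969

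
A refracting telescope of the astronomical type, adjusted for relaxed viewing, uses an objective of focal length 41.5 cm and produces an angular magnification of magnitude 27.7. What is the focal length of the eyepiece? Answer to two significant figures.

|M| = f_obj/f_eye, so f_eye = f_obj/|M| = 41.5/27.7 = 1.498 cm.

1.5 cm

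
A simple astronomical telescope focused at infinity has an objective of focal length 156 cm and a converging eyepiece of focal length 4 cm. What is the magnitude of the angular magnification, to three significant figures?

|M| = f_obj/|f_eye| = 156/4 = 39.000.

39.0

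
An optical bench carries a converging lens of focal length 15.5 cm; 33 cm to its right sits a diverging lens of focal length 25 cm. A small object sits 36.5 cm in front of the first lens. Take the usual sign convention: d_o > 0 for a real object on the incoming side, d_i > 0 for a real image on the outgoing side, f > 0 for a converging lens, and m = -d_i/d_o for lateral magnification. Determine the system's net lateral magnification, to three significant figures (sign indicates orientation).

Applying the thin-lens equation to the first lens, 1/15.5 = 1/36.5 + 1/d_i1, which gives d_i1 = 26.940 cm.
Its lateral magnification is m_1 = -d_i1/d_o1 = -(26.940)/36.5 = -0.7381.
That image sits 6.060 cm in front of the second lens, so d_o2 = 6.060 cm.
Applying the thin-lens equation again with f_2 = -25 cm and d_o2 = 6.060 cm gives d_i2 = -4.877 cm.
m_2 = -(-4.877)/(6.060) = 0.8049.
The system's lateral magnification is m_1 m_2 = (-0.7381)(0.8049) = -0.5941.

-0.594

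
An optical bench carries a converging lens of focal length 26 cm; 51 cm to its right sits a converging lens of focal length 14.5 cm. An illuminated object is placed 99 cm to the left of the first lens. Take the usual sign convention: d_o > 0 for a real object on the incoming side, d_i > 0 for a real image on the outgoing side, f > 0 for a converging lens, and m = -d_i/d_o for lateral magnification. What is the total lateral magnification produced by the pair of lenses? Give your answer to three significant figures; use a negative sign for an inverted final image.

Applying the thin-lens equation to the first lens, 1/26 = 1/99 + 1/d_i1, which gives d_i1 = 35.260 cm.
Its lateral magnification is m_1 = -d_i1/d_o1 = -(35.260)/99 = -0.3562.
That image sits 15.740 cm in front of the second lens, so d_o2 = 15.740 cm.
Applying the thin-lens equation again with f_2 = 14.5 cm and d_o2 = 15.740 cm gives d_i2 = 184.094 cm.
m_2 = -(184.094)/(15.740) = -11.6961.
The system's lateral magnification is m_1 m_2 = (-0.3562)(-11.6961) = 4.1657.

4.17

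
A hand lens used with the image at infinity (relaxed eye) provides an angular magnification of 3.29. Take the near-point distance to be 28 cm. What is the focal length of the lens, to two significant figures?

8.5 cm

For the image at infinity, M = D/f.
f = D/M = 28/3.29 = 8.511 cm.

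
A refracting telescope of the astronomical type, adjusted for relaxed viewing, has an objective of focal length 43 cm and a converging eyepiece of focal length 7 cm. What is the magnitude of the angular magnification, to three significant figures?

6.14

|M| = f_obj/|f_eye| = 43/7 = 6.143.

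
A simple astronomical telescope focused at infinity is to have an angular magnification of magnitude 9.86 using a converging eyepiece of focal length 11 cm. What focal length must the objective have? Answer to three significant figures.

108 cm

|M| = f_obj/|f_eye|, so f_obj = |M| x |f_eye| = 9.86 x 11 = 108.460 cm.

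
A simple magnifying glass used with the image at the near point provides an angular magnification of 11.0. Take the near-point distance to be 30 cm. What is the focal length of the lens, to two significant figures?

3.0 cm

For the image at the near point, M = 1 + D/f.
f = D/(M - 1) = 30/(11.0 - 1) = 3.000 cm.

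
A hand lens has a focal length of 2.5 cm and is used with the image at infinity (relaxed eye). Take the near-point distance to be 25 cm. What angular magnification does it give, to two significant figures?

M = D/f = 25/2.5 = 10.000.

10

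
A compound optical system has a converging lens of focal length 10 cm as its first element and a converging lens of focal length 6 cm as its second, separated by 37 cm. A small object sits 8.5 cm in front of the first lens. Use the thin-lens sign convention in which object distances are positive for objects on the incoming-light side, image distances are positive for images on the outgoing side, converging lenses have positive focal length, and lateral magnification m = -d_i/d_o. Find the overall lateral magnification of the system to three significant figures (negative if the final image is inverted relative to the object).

Lens 1: 1/d_i1 = 1/f_1 - 1/d_o1 = 1/10 - 1/8.5 = -0.01765 cm^-1, so d_i1 = -56.667 cm.
m_1 = -(-56.667)/8.5 = 6.6667.
The intermediate image is virtual, 56.667 cm to the left of lens 1, so d_o2 = L - d_i1 = 37 - (-56.667) = 93.667 cm.
Lens 2: 1/d_i2 = 1/f_2 - 1/d_o2 = 1/6 - 1/(93.667) = 0.15599 cm^-1, so d_i2 = 6.411 cm.
m_2 = -(6.411)/(93.667) = -0.0684.
Total m = m_1 x m_2 = (6.6667)(-0.0684) = -0.4563.

-0.456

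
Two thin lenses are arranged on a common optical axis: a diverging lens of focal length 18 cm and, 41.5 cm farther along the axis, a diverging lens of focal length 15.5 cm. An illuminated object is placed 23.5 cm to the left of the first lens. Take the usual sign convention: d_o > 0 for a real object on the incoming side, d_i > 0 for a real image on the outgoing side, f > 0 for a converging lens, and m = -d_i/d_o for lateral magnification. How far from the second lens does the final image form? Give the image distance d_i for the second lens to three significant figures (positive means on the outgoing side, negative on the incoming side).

First lens: d_i1 = 1/(1/(-18) - 1/23.5) = -10.193 cm.
With d_i1 < 0 the first image is virtual and lies on the object side; the object distance for lens 2 is d_o2 = 41.5 - (-10.193) = 51.693 cm.
Second lens: d_i2 = 1/(1/(-15.5) - 1/(51.693)) = -11.924 cm.

-11.9 cm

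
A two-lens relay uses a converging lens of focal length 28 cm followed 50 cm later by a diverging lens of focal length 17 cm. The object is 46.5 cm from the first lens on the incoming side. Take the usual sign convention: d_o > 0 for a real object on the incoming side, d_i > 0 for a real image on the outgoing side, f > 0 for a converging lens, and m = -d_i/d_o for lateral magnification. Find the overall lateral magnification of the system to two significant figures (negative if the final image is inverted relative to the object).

First lens: d_i1 = 1/(1/28 - 1/46.5) = 70.378 cm.
m_1 = -(70.378)/46.5 = -1.5135.
Since 70.378 cm > 50 cm, the first image lies past the second lens and serves as a virtual object: d_o2 = L - d_i1 = -20.378 cm.
Second lens: d_i2 = 1/(1/(-17) - 1/(-20.378)) = -102.544 cm.
m_2 = -(-102.544)/(-20.378) = -5.0320.
The system's lateral magnification is m_1 m_2 = (-1.5135)(-5.0320) = 7.6160.

7.6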